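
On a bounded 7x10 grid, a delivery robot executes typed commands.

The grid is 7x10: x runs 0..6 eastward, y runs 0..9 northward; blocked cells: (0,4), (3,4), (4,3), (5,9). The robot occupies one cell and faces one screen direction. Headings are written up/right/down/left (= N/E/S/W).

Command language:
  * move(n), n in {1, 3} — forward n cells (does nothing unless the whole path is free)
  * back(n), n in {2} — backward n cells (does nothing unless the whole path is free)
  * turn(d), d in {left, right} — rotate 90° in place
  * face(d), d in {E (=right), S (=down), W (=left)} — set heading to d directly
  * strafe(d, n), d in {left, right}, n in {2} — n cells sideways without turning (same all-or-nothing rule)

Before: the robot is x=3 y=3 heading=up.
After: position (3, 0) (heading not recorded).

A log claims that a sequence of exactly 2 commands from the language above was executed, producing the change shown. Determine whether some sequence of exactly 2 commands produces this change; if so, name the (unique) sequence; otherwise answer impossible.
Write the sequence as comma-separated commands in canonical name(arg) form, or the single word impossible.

face(S), move(3)

key: running move(3) before face(S) would end elsewhere — order is forced
initial: x=3 y=3 heading=up
[1] after face(S): x=3 y=3 heading=down
[2] after move(3): x=3 y=0 heading=down
uniquely the one of 100 2-step routes that fits.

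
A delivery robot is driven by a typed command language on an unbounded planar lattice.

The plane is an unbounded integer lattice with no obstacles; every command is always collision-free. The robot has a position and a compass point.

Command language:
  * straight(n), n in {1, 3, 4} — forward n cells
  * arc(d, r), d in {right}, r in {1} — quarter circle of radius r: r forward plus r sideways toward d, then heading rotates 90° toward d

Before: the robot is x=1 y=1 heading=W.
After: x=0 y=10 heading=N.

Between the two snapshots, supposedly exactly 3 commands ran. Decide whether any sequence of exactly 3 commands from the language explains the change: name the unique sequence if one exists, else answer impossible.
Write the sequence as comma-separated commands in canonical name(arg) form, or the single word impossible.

arc(right, 1), straight(4), straight(4)

key: running straight(4) before arc(right, 1) would end elsewhere — order is forced
start: x=1 y=1 heading=W
step 1 (arc(right, 1)): x=0 y=2 heading=N
step 2 (straight(4)): x=0 y=6 heading=N
step 3 (straight(4)): x=0 y=10 heading=N
all 64 alternatives checked — unique.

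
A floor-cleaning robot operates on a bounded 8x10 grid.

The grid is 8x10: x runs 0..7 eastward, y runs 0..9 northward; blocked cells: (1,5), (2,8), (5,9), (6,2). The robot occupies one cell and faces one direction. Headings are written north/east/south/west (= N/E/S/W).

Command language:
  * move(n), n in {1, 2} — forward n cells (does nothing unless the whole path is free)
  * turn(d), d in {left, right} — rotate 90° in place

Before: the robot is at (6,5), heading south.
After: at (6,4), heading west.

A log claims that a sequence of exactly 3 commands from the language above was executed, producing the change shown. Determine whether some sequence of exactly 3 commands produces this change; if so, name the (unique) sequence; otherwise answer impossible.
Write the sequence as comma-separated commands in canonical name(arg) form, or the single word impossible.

key: move(2) would hit the blocked cell at (6,2), so it does nothing
from: at (6,5), heading south
[1] after move(1): at (6,4), heading south
[2] after move(2): at (6,4), heading south
[3] after turn(right): at (6,4), heading west
all 64 alternatives checked — unique.

move(1), move(2), turn(right)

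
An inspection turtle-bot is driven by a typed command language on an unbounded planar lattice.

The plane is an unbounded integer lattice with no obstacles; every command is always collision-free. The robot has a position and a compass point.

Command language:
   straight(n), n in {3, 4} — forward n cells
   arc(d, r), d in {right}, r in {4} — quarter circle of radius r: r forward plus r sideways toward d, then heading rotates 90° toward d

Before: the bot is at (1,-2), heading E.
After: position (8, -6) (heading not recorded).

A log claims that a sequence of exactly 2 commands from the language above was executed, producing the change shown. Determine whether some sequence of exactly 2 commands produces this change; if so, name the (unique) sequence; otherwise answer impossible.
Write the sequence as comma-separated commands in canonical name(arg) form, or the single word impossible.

key: running arc(right, 4) before straight(3) would end elsewhere — order is forced
from: at (1,-2), heading E
step 1 (straight(3)): at (4,-2), heading E
step 2 (arc(right, 4)): at (8,-6), heading S
all 9 alternatives checked — unique.

straight(3), arc(right, 4)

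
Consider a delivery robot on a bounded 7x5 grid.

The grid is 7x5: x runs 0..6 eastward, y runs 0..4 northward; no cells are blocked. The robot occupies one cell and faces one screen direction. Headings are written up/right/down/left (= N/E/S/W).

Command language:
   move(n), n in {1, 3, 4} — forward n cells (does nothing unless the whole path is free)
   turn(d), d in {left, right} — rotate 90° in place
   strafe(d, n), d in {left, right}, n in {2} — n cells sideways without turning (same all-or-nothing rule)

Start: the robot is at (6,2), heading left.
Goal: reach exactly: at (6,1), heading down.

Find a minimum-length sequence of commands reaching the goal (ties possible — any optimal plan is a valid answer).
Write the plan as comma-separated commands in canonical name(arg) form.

turn(left), move(1)

from: at (6,2), heading left
t=1 turn(left) ⇒ at (6,2), heading down
t=2 move(1) ⇒ at (6,1), heading down
nothing shorter than 2 reaches the goal.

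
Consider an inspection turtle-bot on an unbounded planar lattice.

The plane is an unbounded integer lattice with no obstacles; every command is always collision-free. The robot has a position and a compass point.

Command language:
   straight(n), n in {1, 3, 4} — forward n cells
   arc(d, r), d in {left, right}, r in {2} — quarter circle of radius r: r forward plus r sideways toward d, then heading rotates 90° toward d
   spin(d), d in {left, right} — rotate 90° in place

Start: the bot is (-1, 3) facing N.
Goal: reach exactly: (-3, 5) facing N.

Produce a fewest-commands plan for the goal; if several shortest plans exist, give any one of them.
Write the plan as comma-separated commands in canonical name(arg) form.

arc(left, 2), spin(right)

initial: (-1, 3) facing N
[1] after arc(left, 2): (-3, 5) facing W
[2] after spin(right): (-3, 5) facing N
no 1-step plan works, so 2 is optimal.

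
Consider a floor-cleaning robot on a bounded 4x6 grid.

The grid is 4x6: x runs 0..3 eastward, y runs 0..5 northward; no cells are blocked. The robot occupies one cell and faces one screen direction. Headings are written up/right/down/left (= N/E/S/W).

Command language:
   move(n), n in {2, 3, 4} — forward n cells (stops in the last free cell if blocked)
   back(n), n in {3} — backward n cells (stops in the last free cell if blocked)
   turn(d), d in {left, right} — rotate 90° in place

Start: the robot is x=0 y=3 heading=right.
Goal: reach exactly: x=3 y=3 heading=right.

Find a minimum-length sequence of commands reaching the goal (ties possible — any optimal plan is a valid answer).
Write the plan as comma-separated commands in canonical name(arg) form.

move(4)

begin: x=0 y=3 heading=right
step 1 (move(4)): x=3 y=3 heading=right
no 0-step plan works, so 1 is optimal.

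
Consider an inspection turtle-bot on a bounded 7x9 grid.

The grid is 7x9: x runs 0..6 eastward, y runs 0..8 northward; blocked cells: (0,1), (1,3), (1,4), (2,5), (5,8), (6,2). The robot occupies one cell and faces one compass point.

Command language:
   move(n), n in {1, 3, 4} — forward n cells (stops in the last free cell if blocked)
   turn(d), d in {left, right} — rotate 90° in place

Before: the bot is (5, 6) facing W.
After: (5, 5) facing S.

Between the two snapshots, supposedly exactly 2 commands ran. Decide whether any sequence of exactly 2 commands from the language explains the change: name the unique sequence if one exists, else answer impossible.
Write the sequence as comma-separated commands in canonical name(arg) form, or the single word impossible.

turn(left), move(1)

key: order matters: swapping turn(left) and move(1) lands elsewhere
initial: (5, 6) facing W
step 1 (turn(left)): (5, 6) facing S
step 2 (move(1)): (5, 5) facing S
no other 2-command option fits: unique.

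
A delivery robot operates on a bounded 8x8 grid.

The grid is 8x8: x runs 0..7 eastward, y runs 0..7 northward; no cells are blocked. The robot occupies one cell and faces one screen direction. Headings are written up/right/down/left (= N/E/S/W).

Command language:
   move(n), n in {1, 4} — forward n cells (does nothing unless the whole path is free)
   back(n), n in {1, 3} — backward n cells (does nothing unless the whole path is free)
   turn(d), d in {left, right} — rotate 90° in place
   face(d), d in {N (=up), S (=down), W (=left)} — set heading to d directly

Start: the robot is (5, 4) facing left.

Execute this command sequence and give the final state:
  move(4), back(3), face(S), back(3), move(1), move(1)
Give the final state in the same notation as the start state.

begin: (5, 4) facing left
step 1 (move(4)): (1, 4) facing left
step 2 (back(3)): (4, 4) facing left
step 3 (face(S)): (4, 4) facing down
step 4 (back(3)): (4, 7) facing down
step 5 (move(1)): (4, 6) facing down
step 6 (move(1)): (4, 5) facing down

(4, 5) facing down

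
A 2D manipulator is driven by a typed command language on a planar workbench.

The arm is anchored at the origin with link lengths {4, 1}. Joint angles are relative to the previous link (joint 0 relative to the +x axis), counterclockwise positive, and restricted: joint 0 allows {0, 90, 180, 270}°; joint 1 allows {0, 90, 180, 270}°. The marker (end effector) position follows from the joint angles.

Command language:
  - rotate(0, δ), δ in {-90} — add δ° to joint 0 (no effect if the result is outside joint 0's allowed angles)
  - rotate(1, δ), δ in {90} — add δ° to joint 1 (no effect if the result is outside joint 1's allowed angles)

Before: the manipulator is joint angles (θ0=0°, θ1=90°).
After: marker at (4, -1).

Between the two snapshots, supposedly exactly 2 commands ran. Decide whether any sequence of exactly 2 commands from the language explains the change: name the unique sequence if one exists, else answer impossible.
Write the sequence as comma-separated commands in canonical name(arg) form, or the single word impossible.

from: joint angles (θ0=0°, θ1=90°)
1. rotate(1, 90) → joint angles (θ0=0°, θ1=180°)
2. rotate(1, 90) → joint angles (θ0=0°, θ1=270°)
no other 2-command option fits: unique.

rotate(1, 90), rotate(1, 90)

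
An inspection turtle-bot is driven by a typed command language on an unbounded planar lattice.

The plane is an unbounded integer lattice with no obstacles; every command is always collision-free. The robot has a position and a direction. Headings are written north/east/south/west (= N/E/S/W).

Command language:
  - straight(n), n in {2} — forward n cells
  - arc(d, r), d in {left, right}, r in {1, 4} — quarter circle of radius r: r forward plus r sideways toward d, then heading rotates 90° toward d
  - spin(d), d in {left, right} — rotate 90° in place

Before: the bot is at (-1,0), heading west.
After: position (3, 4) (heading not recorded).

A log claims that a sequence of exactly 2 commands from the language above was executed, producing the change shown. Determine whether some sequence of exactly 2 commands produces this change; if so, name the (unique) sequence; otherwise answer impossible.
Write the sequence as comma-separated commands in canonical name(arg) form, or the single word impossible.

key: order matters: swapping spin(right) and arc(right, 4) lands elsewhere
t0: at (-1,0), heading west
[1] after spin(right): at (-1,0), heading north
[2] after arc(right, 4): at (3,4), heading east
uniquely the one of 49 2-step routes that fits.

spin(right), arc(right, 4)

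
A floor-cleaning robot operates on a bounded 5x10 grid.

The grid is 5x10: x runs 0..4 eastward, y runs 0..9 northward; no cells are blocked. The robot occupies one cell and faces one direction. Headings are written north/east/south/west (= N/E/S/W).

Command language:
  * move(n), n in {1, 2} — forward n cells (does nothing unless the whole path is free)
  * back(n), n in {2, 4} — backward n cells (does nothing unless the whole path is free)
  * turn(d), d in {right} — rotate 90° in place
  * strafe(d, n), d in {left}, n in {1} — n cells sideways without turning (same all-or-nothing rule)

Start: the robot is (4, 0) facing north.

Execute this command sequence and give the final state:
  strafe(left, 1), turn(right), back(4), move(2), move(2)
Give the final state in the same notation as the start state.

(3, 0) facing east

begin: (4, 0) facing north
1. strafe(left, 1) → (3, 0) facing north
2. turn(right) → (3, 0) facing east
3. back(4) → (3, 0) facing east
4. move(2) → (3, 0) facing east
5. move(2) → (3, 0) facing east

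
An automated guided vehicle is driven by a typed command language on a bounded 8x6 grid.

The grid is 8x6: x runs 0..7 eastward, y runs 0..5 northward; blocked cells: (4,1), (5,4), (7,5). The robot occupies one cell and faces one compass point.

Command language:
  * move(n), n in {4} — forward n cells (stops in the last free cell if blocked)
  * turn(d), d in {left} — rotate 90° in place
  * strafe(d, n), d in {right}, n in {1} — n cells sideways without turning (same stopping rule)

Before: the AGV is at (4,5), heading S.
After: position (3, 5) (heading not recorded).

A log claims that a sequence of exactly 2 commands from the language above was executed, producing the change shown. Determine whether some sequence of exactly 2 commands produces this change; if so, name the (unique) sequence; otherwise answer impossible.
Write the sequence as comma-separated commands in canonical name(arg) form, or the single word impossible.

strafe(right, 1), turn(left)

key: order matters: swapping strafe(right, 1) and turn(left) lands elsewhere
begin: at (4,5), heading S
step 1 (strafe(right, 1)): at (3,5), heading S
step 2 (turn(left)): at (3,5), heading E
uniquely the one of 9 2-step routes that fits.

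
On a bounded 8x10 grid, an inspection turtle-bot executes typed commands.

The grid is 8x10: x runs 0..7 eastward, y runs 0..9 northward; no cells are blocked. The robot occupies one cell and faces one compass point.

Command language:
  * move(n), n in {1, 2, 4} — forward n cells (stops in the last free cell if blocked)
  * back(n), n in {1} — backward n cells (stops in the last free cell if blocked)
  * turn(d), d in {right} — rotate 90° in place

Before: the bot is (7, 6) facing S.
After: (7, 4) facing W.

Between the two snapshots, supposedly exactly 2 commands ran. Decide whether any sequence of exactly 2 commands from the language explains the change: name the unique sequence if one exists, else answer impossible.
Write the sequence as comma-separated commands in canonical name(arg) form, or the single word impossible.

key: running turn(right) before move(2) would end elsewhere — order is forced
initial: (7, 6) facing S
step 1 (move(2)): (7, 4) facing S
step 2 (turn(right)): (7, 4) facing W
all 25 alternatives checked — unique.

move(2), turn(right)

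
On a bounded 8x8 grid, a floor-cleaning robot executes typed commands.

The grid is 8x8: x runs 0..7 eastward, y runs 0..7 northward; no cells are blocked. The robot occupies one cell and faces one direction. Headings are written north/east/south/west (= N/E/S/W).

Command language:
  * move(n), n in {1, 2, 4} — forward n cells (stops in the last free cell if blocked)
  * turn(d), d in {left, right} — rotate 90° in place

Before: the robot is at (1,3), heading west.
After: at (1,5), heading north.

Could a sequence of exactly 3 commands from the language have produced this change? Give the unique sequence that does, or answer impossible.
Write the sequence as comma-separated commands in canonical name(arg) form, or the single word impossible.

turn(right), move(1), move(1)

key: running move(1) before turn(right) would end elsewhere — order is forced
from: at (1,3), heading west
1. turn(right) → at (1,3), heading north
2. move(1) → at (1,4), heading north
3. move(1) → at (1,5), heading north
all 125 alternatives checked — unique.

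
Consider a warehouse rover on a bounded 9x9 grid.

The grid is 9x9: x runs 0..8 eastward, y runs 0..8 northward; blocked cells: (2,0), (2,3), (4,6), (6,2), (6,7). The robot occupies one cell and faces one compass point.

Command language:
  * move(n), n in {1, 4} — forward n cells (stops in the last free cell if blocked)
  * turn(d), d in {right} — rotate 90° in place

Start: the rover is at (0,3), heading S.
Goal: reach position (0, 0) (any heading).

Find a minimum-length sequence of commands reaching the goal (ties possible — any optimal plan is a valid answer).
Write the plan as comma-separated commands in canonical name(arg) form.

begin: at (0,3), heading S
step 1 (move(4)): at (0,0), heading S
nothing shorter than 1 reaches the goal.

move(4)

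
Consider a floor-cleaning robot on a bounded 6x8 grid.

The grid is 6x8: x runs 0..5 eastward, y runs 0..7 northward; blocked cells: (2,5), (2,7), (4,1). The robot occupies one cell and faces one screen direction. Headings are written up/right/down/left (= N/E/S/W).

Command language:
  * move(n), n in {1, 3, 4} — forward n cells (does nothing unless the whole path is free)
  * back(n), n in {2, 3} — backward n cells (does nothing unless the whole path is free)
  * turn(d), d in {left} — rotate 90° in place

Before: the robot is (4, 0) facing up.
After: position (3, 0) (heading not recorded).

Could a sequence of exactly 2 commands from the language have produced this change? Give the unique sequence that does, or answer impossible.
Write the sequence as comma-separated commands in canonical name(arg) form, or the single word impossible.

key: running move(1) before turn(left) would end elsewhere — order is forced
initial: (4, 0) facing up
1. turn(left) → (4, 0) facing left
2. move(1) → (3, 0) facing left
all 36 alternatives checked — unique.

turn(left), move(1)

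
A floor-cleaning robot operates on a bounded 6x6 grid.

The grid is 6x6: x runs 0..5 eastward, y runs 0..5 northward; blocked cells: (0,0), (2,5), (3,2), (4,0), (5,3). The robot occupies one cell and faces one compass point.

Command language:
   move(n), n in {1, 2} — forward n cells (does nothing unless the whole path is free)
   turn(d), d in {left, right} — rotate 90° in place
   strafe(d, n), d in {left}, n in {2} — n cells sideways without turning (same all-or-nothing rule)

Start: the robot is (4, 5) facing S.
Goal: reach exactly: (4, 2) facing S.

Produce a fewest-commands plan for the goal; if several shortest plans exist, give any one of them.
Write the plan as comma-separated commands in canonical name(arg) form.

move(1), move(2)

start: (4, 5) facing S
t=1 move(1) ⇒ (4, 4) facing S
t=2 move(2) ⇒ (4, 2) facing S
no 1-step plan works, so 2 is optimal.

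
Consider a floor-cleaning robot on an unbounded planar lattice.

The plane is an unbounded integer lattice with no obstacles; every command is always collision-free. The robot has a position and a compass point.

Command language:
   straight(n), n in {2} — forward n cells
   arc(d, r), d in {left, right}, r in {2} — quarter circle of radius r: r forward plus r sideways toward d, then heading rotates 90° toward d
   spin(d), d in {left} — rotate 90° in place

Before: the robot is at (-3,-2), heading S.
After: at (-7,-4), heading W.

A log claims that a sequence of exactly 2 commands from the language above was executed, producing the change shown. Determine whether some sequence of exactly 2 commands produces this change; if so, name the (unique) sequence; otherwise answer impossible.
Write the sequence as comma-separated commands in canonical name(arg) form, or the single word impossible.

key: running straight(2) before arc(right, 2) would end elsewhere — order is forced
t0: at (-3,-2), heading S
step 1 (arc(right, 2)): at (-5,-4), heading W
step 2 (straight(2)): at (-7,-4), heading W
no other 2-command option fits: unique.

arc(right, 2), straight(2)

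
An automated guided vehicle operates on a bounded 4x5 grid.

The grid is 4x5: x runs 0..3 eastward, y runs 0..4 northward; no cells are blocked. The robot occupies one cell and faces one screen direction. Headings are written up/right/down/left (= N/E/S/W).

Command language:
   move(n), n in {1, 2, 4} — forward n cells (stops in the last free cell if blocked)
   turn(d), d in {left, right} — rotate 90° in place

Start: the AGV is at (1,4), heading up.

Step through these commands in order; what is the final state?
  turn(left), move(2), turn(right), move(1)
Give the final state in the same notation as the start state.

at (0,4), heading up

initial: at (1,4), heading up
t=1 turn(left) ⇒ at (1,4), heading left
t=2 move(2) ⇒ at (0,4), heading left
t=3 turn(right) ⇒ at (0,4), heading up
t=4 move(1) ⇒ at (0,4), heading up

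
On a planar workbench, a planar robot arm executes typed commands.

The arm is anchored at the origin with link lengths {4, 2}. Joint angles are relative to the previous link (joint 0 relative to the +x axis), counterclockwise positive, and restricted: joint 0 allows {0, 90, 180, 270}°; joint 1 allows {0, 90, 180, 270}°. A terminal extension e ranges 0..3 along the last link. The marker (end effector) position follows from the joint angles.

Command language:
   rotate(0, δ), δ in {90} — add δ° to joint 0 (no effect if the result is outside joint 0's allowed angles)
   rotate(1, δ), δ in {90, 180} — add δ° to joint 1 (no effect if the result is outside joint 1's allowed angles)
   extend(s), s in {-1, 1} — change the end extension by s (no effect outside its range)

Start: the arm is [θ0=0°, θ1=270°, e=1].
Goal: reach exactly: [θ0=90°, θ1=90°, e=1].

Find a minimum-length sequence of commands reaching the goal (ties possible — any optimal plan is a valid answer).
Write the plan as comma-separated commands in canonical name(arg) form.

rotate(1, 180), rotate(0, 90)

from: [θ0=0°, θ1=270°, e=1]
step 1 (rotate(1, 180)): [θ0=0°, θ1=90°, e=1]
step 2 (rotate(0, 90)): [θ0=90°, θ1=90°, e=1]
nothing shorter than 2 reaches the goal.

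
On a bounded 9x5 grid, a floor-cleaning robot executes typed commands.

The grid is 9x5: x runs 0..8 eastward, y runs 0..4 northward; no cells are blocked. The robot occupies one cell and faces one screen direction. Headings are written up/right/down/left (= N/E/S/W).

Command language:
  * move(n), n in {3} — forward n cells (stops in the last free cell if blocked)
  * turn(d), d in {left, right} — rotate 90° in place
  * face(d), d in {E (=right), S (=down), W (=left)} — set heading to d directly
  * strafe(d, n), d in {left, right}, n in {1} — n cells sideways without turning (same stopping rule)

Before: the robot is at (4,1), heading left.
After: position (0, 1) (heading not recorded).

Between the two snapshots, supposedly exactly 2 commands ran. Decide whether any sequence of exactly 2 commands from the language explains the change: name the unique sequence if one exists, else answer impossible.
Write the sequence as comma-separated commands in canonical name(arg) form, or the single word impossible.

move(3), move(3)

key: the second move(3) runs into the grid edge before its full distance
t0: at (4,1), heading left
step 1 (move(3)): at (1,1), heading left
step 2 (move(3)): at (0,1), heading left
uniquely the one of 64 2-step routes that fits.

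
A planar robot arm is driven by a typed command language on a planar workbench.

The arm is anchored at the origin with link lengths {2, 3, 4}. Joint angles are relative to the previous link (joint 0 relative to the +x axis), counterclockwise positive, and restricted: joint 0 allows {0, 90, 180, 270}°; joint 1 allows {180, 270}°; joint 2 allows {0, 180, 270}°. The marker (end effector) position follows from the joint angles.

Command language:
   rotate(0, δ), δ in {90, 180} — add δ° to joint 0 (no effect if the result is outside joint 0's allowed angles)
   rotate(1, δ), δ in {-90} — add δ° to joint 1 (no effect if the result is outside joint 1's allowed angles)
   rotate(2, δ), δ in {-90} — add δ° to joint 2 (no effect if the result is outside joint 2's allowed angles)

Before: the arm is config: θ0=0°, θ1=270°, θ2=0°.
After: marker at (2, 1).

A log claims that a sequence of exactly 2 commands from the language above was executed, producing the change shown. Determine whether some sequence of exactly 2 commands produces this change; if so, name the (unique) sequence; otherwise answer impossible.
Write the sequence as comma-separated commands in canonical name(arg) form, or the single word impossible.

rotate(2, -90), rotate(2, -90)

start: config: θ0=0°, θ1=270°, θ2=0°
1. rotate(2, -90) → config: θ0=0°, θ1=270°, θ2=270°
2. rotate(2, -90) → config: θ0=0°, θ1=270°, θ2=180°
all 16 alternatives checked — unique.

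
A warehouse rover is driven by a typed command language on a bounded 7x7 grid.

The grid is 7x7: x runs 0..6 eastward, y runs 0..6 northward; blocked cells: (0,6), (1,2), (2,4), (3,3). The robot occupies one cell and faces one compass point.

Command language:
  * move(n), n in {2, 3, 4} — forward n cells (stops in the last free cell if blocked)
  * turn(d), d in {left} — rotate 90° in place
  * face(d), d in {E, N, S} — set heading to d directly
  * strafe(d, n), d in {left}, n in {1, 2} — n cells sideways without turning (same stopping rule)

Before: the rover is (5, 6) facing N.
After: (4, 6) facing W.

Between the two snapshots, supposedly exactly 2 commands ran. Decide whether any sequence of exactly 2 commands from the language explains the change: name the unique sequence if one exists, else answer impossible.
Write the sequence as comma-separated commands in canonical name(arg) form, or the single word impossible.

key: order matters: swapping strafe(left, 1) and turn(left) lands elsewhere
from: (5, 6) facing N
[1] after strafe(left, 1): (4, 6) facing N
[2] after turn(left): (4, 6) facing W
no rival 2-sequence matches.

strafe(left, 1), turn(left)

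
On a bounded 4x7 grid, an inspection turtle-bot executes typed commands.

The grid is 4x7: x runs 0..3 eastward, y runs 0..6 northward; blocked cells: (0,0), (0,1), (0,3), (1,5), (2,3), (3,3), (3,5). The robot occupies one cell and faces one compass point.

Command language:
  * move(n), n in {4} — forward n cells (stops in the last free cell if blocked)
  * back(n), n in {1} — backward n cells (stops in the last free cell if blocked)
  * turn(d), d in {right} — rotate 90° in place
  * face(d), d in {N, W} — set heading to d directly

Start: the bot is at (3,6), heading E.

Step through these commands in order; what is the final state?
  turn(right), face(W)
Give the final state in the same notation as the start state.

begin: at (3,6), heading E
1. turn(right) → at (3,6), heading S
2. face(W) → at (3,6), heading W

at (3,6), heading W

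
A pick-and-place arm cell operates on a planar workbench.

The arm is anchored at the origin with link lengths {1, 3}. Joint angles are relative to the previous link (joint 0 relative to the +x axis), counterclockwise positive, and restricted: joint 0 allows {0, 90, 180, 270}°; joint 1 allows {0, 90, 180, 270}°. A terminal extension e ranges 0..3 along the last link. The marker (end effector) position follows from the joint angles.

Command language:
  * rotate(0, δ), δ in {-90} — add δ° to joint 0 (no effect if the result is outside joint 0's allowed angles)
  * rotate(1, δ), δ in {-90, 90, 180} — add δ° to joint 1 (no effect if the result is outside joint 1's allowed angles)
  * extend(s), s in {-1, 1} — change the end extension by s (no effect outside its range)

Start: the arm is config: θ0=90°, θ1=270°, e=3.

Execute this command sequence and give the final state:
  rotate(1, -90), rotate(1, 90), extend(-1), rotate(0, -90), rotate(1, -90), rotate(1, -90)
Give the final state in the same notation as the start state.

start: config: θ0=90°, θ1=270°, e=3
[1] after rotate(1, -90): config: θ0=90°, θ1=180°, e=3
[2] after rotate(1, 90): config: θ0=90°, θ1=270°, e=3
[3] after extend(-1): config: θ0=90°, θ1=270°, e=2
[4] after rotate(0, -90): config: θ0=0°, θ1=270°, e=2
[5] after rotate(1, -90): config: θ0=0°, θ1=180°, e=2
[6] after rotate(1, -90): config: θ0=0°, θ1=90°, e=2

config: θ0=0°, θ1=90°, e=2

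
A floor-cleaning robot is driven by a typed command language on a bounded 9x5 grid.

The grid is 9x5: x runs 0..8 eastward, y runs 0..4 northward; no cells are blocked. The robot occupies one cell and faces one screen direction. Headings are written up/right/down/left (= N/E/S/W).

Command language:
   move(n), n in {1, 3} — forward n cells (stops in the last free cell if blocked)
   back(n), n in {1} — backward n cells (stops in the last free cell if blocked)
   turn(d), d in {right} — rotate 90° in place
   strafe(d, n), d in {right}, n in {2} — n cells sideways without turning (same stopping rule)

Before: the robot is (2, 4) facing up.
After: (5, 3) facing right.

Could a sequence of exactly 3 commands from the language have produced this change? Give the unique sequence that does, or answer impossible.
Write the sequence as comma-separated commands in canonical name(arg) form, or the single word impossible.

key: order matters: swapping back(1) and move(3) lands elsewhere
begin: (2, 4) facing up
[1] after back(1): (2, 3) facing up
[2] after turn(right): (2, 3) facing right
[3] after move(3): (5, 3) facing right
all 125 alternatives checked — unique.

back(1), turn(right), move(3)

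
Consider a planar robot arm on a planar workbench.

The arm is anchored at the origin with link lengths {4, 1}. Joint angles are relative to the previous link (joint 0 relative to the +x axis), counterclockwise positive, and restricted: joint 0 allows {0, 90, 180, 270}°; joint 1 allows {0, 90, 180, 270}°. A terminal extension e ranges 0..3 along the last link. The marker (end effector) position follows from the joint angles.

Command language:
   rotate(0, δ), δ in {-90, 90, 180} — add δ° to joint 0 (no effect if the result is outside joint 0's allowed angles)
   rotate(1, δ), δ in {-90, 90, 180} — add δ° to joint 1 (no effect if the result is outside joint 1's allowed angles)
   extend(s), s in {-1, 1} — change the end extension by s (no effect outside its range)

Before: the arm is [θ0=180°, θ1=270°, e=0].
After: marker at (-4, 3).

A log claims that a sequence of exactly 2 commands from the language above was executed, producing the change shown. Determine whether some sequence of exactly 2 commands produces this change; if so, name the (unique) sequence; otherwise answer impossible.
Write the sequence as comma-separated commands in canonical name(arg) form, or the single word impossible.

extend(1), extend(1)

start: [θ0=180°, θ1=270°, e=0]
t=1 extend(1) ⇒ [θ0=180°, θ1=270°, e=1]
t=2 extend(1) ⇒ [θ0=180°, θ1=270°, e=2]
uniquely the one of 64 2-step routes that fits.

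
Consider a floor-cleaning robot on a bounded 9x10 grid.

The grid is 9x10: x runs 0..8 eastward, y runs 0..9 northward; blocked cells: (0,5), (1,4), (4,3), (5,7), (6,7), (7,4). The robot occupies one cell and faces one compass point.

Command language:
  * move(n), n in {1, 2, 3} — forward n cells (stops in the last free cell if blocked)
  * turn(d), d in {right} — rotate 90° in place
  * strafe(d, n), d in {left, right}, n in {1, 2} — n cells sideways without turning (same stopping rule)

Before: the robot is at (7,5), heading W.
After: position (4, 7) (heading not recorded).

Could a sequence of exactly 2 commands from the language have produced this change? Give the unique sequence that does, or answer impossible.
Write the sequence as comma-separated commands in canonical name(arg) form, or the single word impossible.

move(3), strafe(right, 2)

key: running strafe(right, 2) before move(3) would end elsewhere — order is forced
start: at (7,5), heading W
t=1 move(3) ⇒ at (4,5), heading W
t=2 strafe(right, 2) ⇒ at (4,7), heading W
no other 2-command option fits: unique.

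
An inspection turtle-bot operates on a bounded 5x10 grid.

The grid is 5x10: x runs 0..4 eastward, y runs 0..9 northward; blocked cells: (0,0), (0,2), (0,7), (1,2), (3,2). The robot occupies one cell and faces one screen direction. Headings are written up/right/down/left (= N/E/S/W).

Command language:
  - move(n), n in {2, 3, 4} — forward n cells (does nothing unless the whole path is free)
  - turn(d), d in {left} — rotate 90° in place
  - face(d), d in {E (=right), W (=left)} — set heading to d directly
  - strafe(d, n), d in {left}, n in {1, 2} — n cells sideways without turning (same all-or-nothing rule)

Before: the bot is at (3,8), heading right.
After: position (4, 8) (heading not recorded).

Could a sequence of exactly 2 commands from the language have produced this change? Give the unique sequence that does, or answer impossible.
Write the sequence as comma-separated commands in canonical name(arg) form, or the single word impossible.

impossible

every 2-command combo misses the target.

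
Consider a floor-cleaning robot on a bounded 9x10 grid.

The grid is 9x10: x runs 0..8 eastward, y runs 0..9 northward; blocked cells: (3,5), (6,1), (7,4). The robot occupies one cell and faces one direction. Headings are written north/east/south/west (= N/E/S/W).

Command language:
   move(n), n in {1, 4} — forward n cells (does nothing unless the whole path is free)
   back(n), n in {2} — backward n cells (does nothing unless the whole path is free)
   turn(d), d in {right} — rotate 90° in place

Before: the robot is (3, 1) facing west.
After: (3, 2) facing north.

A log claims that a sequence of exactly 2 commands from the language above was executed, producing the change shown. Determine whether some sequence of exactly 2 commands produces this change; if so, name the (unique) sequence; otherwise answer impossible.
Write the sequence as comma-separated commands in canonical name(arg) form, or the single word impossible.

key: cell and facing (now N) both changed — the 2 commands mix motion and turning
from: (3, 1) facing west
step 1 (turn(right)): (3, 1) facing north
step 2 (move(1)): (3, 2) facing north
all 16 alternatives checked — unique.

turn(right), move(1)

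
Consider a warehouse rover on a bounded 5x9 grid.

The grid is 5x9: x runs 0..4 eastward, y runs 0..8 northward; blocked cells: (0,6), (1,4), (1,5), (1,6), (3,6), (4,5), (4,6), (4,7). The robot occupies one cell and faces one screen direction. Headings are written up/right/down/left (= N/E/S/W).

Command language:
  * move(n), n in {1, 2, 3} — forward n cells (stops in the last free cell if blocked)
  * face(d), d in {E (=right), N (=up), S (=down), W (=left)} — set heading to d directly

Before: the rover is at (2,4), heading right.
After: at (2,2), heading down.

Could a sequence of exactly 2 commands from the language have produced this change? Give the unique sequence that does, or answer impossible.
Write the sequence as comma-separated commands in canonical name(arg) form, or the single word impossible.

face(S), move(2)

key: running move(2) before face(S) would end elsewhere — order is forced
t0: at (2,4), heading right
[1] after face(S): at (2,4), heading down
[2] after move(2): at (2,2), heading down
all 49 alternatives checked — unique.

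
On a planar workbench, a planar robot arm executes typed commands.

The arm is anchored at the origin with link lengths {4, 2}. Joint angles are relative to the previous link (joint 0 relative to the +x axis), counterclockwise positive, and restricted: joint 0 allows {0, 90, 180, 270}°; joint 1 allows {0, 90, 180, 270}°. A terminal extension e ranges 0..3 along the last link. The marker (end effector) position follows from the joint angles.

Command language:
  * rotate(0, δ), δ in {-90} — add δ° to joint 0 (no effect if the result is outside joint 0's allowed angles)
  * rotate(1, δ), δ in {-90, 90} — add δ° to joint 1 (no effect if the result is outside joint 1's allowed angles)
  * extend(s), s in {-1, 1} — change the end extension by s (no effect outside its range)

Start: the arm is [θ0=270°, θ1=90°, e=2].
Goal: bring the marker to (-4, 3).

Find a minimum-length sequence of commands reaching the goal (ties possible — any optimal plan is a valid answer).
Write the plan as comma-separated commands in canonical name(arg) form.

initial: [θ0=270°, θ1=90°, e=2]
step 1 (rotate(1, -90)): [θ0=270°, θ1=0°, e=2]
step 2 (rotate(1, -90)): [θ0=270°, θ1=270°, e=2]
step 3 (rotate(0, -90)): [θ0=180°, θ1=270°, e=2]
step 4 (extend(-1)): [θ0=180°, θ1=270°, e=1]
nothing shorter than 4 reaches the goal.

rotate(1, -90), rotate(1, -90), rotate(0, -90), extend(-1)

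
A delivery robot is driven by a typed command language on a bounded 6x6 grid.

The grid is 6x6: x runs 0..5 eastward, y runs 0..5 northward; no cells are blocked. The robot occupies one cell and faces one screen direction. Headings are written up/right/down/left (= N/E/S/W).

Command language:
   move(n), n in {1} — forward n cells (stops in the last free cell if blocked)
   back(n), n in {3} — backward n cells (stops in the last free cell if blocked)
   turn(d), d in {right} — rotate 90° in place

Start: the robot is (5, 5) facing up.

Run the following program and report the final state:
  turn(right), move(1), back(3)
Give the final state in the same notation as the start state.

(2, 5) facing right

start: (5, 5) facing up
t=1 turn(right) ⇒ (5, 5) facing right
t=2 move(1) ⇒ (5, 5) facing right
t=3 back(3) ⇒ (2, 5) facing right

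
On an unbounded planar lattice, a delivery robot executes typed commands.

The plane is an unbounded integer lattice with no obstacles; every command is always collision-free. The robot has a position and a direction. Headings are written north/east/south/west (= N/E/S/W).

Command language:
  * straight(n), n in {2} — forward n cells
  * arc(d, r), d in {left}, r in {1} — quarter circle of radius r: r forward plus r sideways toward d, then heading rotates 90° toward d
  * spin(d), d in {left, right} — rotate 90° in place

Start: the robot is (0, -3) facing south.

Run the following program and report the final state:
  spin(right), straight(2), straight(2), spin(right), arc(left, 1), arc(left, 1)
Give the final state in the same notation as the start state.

from: (0, -3) facing south
step 1 (spin(right)): (0, -3) facing west
step 2 (straight(2)): (-2, -3) facing west
step 3 (straight(2)): (-4, -3) facing west
step 4 (spin(right)): (-4, -3) facing north
step 5 (arc(left, 1)): (-5, -2) facing west
step 6 (arc(left, 1)): (-6, -3) facing south

(-6, -3) facing south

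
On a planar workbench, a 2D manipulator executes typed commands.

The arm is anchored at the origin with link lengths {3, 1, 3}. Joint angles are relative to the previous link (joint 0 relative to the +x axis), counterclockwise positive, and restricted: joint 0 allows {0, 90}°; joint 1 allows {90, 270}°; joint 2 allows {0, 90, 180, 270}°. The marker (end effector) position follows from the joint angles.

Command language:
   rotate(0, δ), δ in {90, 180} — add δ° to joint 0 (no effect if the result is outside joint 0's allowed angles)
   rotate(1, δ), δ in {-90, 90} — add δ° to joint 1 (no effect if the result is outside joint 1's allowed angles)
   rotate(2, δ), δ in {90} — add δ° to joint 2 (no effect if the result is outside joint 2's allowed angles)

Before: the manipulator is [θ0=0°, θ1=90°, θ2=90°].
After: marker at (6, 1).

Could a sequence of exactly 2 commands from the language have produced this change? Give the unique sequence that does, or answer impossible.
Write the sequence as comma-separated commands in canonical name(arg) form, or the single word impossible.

start: [θ0=0°, θ1=90°, θ2=90°]
[1] after rotate(2, 90): [θ0=0°, θ1=90°, θ2=180°]
[2] after rotate(2, 90): [θ0=0°, θ1=90°, θ2=270°]
no rival 2-sequence matches.

rotate(2, 90), rotate(2, 90)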